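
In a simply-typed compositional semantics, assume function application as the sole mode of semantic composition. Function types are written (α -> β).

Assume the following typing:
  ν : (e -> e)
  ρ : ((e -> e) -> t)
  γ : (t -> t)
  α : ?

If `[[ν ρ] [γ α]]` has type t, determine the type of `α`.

((t -> t) -> (t -> t))

For [[ν ρ] [γ α]] to have type t with [ν ρ] of type t, [γ α] must be the function: [γ α] : (t -> t).
For [γ α] to have type (t -> t) with γ of type (t -> t), α must be the function: α : ((t -> t) -> (t -> t)).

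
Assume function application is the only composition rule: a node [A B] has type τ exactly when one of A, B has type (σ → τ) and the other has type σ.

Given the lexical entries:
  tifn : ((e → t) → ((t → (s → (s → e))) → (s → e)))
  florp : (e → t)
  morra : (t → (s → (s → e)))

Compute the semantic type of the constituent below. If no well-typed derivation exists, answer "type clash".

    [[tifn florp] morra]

At [tifn florp], tifn : ((e → t) → ((t → (s → (s → e))) → (s → e))) takes florp : (e → t), giving ((t → (s → (s → e))) → (s → e)).
At [[tifn florp] morra], [tifn florp] : ((t → (s → (s → e))) → (s → e)) takes morra : (t → (s → (s → e))), giving (s → e).

(s → e)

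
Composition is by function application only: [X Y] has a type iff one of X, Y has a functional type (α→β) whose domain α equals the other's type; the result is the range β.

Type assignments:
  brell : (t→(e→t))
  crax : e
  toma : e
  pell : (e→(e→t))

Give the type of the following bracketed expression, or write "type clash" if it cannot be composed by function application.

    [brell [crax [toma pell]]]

[toma pell]: functor pell : (e→(e→t)), argument toma : e; result (e→t).
[crax [toma pell]]: functor [toma pell] : (e→t), argument crax : e; result t.
[brell [crax [toma pell]]]: functor brell : (t→(e→t)), argument [crax [toma pell]] : t; result (e→t).

(e→t)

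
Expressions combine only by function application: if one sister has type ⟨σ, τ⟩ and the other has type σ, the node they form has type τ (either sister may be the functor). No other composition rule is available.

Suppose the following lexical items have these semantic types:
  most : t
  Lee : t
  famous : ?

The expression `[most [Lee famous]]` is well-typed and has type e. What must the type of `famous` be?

⟨t, ⟨t, e⟩⟩

[most [Lee famous]] must have type e. The sister most has type t; that is not a function onto e, so [Lee famous] must be the functor, of type ⟨t, e⟩.
[Lee famous] must have type ⟨t, e⟩. The sister Lee has type t; that is not a function onto ⟨t, e⟩, so famous must be the functor, of type ⟨t, ⟨t, e⟩⟩.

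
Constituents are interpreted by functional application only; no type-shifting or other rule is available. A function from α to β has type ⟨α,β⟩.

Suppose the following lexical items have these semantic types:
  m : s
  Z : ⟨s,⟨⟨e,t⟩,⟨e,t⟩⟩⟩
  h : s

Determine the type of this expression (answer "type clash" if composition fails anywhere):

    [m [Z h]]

[Z h]: Z is ⟨s,⟨⟨e,t⟩,⟨e,t⟩⟩⟩, h is s; result ⟨⟨e,t⟩,⟨e,t⟩⟩.
[m [Z h]]: s and ⟨⟨e,t⟩,⟨e,t⟩⟩ cannot combine by function application — type clash.

type clash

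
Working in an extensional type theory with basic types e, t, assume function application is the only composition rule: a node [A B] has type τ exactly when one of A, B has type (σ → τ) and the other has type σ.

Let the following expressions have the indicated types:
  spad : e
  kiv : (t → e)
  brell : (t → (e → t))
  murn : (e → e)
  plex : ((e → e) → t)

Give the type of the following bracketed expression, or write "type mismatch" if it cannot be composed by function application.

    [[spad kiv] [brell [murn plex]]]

type mismatch

[spad kiv]: e and (t → e) cannot combine by function application — type clash.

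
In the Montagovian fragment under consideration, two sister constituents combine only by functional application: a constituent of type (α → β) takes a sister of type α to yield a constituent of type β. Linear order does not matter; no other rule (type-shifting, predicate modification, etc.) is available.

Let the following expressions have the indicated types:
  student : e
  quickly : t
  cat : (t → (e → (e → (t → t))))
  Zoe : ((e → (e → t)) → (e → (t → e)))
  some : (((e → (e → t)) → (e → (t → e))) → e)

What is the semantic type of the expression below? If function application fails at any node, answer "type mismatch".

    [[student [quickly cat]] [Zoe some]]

[quickly cat]: functor cat : (t → (e → (e → (t → t)))), argument quickly : t; result (e → (e → (t → t))).
[student [quickly cat]]: functor [quickly cat] : (e → (e → (t → t))), argument student : e; result (e → (t → t)).
[Zoe some]: functor some : (((e → (e → t)) → (e → (t → e))) → e), argument Zoe : ((e → (e → t)) → (e → (t → e))); result e.
[[student [quickly cat]] [Zoe some]]: functor [student [quickly cat]] : (e → (t → t)), argument [Zoe some] : e; result (t → t).

(t → t)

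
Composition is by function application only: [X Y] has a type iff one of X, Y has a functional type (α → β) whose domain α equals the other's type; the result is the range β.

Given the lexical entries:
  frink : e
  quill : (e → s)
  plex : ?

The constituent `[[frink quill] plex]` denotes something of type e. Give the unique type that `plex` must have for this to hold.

(s → e)

For [[frink quill] plex] to have type e with [frink quill] of type s, plex must be the function: plex : (s → e).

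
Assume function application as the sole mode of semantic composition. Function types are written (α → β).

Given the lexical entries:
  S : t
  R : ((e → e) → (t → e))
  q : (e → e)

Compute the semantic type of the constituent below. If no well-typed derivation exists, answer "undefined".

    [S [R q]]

[R q] — R of type ((e → e) → (t → e)) combines with q of type (e → e): type (t → e).
[S [R q]] — [R q] of type (t → e) combines with S of type t: type e.

e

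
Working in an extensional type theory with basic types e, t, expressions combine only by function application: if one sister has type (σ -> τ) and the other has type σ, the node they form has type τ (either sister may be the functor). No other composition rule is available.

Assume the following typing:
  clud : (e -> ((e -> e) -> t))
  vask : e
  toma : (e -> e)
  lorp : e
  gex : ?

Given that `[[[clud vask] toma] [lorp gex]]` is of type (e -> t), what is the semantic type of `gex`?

At [[[clud vask] toma] [lorp gex]] (required: (e -> t)): [[clud vask] toma] is t, which is not a function with range (e -> t); hence [lorp gex] is the functor — type (t -> (e -> t)).
At [lorp gex] (required: (t -> (e -> t))): lorp is e, which is not a function with range (t -> (e -> t)); hence gex is the functor — type (e -> (t -> (e -> t))).

(e -> (t -> (e -> t)))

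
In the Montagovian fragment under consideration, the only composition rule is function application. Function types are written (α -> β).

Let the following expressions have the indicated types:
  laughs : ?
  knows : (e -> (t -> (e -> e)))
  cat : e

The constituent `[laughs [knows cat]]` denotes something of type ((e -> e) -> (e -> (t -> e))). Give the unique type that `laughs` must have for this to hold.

((t -> (e -> e)) -> ((e -> e) -> (e -> (t -> e))))

[laughs [knows cat]] must have type ((e -> e) -> (e -> (t -> e))). The sister [knows cat] has type (t -> (e -> e)); that is not a function onto ((e -> e) -> (e -> (t -> e))), so laughs must be the functor, of type ((t -> (e -> e)) -> ((e -> e) -> (e -> (t -> e)))).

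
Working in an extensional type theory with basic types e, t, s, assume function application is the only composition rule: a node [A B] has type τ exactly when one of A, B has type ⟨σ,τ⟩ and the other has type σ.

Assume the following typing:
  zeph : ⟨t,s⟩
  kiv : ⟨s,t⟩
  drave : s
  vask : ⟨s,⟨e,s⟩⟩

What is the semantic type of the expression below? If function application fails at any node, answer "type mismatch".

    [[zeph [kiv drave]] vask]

[kiv drave]: functor kiv : ⟨s,t⟩, argument drave : s; result t.
[zeph [kiv drave]]: functor zeph : ⟨t,s⟩, argument [kiv drave] : t; result s.
[[zeph [kiv drave]] vask]: functor vask : ⟨s,⟨e,s⟩⟩, argument [zeph [kiv drave]] : s; result ⟨e,s⟩.

⟨e,s⟩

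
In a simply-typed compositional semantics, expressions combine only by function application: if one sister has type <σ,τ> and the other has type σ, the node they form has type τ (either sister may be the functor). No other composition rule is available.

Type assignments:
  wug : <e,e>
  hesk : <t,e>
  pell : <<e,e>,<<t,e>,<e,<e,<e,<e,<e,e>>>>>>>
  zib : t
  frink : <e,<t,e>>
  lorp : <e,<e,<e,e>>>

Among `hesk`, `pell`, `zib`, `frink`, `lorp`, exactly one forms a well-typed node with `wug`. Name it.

hesk : <t,e> — does not combine with wug.
pell — combines: pell : <<e,e>,<<t,e>,<e,<e,<e,<e,<e,e>>>>>>> takes wug : <e,e> as argument, giving <<t,e>,<e,<e,<e,<e,<e,e>>>>>>.
zib : t — does not combine with wug.
frink : <e,<t,e>> — does not combine with wug.
lorp : <e,<e,<e,e>>> — does not combine with wug.

pell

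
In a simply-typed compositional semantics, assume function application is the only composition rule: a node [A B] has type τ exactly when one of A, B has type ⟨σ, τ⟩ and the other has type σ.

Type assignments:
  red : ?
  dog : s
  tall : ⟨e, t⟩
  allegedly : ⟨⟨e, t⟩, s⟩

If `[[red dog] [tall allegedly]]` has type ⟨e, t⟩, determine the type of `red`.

At [[red dog] [tall allegedly]] (required: ⟨e, t⟩): [tall allegedly] is s, which is not a function with range ⟨e, t⟩; hence [red dog] is the functor — type ⟨s, ⟨e, t⟩⟩.
At [red dog] (required: ⟨s, ⟨e, t⟩⟩): dog is s, which is not a function with range ⟨s, ⟨e, t⟩⟩; hence red is the functor — type ⟨s, ⟨s, ⟨e, t⟩⟩⟩.

⟨s, ⟨s, ⟨e, t⟩⟩⟩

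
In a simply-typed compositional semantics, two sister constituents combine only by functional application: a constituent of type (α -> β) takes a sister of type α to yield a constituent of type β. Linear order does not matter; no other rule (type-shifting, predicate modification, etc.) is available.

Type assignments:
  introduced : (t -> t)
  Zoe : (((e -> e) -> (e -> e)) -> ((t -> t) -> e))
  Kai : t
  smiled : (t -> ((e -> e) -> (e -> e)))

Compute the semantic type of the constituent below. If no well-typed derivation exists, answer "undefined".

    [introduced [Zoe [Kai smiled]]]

e

[Kai smiled]: (t -> ((e -> e) -> (e -> e))) applied to t yields ((e -> e) -> (e -> e)).
[Zoe [Kai smiled]]: (((e -> e) -> (e -> e)) -> ((t -> t) -> e)) applied to ((e -> e) -> (e -> e)) yields ((t -> t) -> e).
[introduced [Zoe [Kai smiled]]]: ((t -> t) -> e) applied to (t -> t) yields e.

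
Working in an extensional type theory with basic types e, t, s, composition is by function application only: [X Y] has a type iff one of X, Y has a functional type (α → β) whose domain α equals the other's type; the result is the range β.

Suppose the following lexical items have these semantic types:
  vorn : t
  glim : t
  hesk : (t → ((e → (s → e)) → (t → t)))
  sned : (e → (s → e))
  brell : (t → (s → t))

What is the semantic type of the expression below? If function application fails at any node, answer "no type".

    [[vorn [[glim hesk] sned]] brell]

[glim hesk]: hesk is (t → ((e → (s → e)) → (t → t))), glim is t; result ((e → (s → e)) → (t → t)).
[[glim hesk] sned]: [glim hesk] is ((e → (s → e)) → (t → t)), sned is (e → (s → e)); result (t → t).
[vorn [[glim hesk] sned]]: [[glim hesk] sned] is (t → t), vorn is t; result t.
[[vorn [[glim hesk] sned]] brell]: brell is (t → (s → t)), [vorn [[glim hesk] sned]] is t; result (s → t).

(s → t)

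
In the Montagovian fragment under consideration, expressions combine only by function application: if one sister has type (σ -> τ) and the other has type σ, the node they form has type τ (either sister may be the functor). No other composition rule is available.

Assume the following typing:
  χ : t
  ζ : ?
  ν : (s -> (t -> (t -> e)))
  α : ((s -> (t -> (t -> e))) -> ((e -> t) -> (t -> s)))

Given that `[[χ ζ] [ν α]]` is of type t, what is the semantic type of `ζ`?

(t -> (((e -> t) -> (t -> s)) -> t))

For [[χ ζ] [ν α]] to have type t with [ν α] of type ((e -> t) -> (t -> s)), [χ ζ] must be the function: [χ ζ] : (((e -> t) -> (t -> s)) -> t).
For [χ ζ] to have type (((e -> t) -> (t -> s)) -> t) with χ of type t, ζ must be the function: ζ : (t -> (((e -> t) -> (t -> s)) -> t)).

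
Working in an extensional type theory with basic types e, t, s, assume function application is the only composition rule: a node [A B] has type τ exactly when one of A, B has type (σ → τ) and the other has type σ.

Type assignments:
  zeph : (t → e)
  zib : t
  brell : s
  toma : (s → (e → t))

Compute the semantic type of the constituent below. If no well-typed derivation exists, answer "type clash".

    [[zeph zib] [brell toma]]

[zeph zib]: (t → e) applied to t yields e.
[brell toma]: (s → (e → t)) applied to s yields (e → t).
[[zeph zib] [brell toma]]: (e → t) applied to e yields t.

t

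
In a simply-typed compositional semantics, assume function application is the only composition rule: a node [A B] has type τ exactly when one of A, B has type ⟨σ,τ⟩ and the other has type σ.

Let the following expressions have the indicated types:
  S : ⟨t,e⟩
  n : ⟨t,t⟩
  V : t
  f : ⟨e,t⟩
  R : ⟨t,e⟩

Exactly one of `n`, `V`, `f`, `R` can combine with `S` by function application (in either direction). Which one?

V

n : ⟨t,t⟩ — does not combine with S.
V — combines: S : ⟨t,e⟩ takes V : t as argument, giving e.
f : ⟨e,t⟩ — does not combine with S.
R : ⟨t,e⟩ — does not combine with S.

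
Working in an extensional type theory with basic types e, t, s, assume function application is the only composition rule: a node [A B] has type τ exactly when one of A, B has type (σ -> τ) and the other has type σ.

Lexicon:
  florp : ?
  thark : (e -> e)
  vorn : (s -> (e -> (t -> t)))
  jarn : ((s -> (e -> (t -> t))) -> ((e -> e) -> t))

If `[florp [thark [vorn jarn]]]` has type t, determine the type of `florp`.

(t -> t)

For [florp [thark [vorn jarn]]] to have type t with [thark [vorn jarn]] of type t, florp must be the function: florp : (t -> t).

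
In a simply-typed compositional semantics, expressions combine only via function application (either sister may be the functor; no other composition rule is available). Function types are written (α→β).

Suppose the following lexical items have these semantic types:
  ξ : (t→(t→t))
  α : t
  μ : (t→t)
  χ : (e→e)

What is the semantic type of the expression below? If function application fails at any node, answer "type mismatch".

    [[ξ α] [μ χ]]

type mismatch

At [ξ α], ξ : (t→(t→t)) takes α : t, giving (t→t).
At [μ χ]: neither (t→t) nor (e→e) can take the other as argument; the node is ill-typed.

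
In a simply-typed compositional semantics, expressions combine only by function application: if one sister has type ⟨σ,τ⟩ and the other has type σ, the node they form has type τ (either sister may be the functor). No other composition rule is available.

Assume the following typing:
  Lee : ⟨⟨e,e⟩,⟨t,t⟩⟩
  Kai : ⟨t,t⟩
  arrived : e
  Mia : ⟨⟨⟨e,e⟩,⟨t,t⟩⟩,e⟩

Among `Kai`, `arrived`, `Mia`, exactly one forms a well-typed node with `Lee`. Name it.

Kai : ⟨t,t⟩ — does not combine with Lee.
arrived : e — does not combine with Lee.
Mia — combines: Mia : ⟨⟨⟨e,e⟩,⟨t,t⟩⟩,e⟩ takes Lee : ⟨⟨e,e⟩,⟨t,t⟩⟩ as argument, giving e.

Mia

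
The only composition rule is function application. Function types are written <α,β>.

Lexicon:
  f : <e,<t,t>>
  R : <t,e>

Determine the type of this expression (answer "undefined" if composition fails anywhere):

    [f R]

undefined

[f R]: <e,<t,t>> and <t,e> cannot combine by function application — type clash.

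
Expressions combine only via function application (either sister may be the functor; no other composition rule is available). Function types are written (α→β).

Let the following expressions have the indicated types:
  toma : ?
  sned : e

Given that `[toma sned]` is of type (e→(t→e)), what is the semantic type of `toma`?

(e→(e→(t→e)))

[toma sned] must have type (e→(t→e)). The sister sned has type e; that is not a function onto (e→(t→e)), so toma must be the functor, of type (e→(e→(t→e))).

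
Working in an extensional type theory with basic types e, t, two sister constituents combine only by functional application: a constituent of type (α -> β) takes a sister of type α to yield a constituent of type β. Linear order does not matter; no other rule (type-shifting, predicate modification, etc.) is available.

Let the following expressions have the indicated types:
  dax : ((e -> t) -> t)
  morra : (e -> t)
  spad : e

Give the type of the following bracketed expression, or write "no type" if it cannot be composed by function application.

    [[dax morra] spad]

no type

[dax morra]: dax is ((e -> t) -> t), morra is (e -> t); result t.
At [[dax morra] spad]: neither t nor e can take the other as argument; the node is ill-typed.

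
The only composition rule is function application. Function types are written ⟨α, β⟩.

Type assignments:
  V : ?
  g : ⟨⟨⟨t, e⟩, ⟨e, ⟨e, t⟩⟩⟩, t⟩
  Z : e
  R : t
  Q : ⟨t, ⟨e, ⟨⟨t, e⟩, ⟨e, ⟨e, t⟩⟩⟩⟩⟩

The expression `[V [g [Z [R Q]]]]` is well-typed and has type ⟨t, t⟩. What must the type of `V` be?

⟨t, ⟨t, t⟩⟩

At [V [g [Z [R Q]]]] (required: ⟨t, t⟩): [g [Z [R Q]]] is t, which is not a function with range ⟨t, t⟩; hence V is the functor — type ⟨t, ⟨t, t⟩⟩.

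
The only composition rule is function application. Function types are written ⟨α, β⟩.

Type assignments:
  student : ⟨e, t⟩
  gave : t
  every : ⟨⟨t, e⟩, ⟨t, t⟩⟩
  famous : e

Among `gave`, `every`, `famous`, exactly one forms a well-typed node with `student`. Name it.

gave : t — no; student wants e, and gave wants nothing (atomic).
every : ⟨⟨t, e⟩, ⟨t, t⟩⟩ — no; student wants e, and every wants ⟨t, e⟩.
famous — combines: student : ⟨e, t⟩ takes famous : e as argument, giving t.

famous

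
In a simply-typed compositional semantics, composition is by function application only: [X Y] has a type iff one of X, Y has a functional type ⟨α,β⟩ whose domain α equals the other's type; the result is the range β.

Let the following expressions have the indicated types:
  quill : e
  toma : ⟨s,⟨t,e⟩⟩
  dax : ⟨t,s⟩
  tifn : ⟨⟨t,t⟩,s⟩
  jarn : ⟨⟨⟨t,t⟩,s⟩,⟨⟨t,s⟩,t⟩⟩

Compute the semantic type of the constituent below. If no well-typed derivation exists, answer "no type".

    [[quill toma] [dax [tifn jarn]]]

At [quill toma]: neither e nor ⟨s,⟨t,e⟩⟩ can take the other as argument; the node is ill-typed.

no type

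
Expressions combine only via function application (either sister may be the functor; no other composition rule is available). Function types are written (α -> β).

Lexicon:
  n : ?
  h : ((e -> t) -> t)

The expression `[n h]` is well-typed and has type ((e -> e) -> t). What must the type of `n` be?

[n h] is required to be ((e -> e) -> t). h : ((e -> t) -> t) cannot yield ((e -> e) -> t) as functor, so n : (((e -> t) -> t) -> ((e -> e) -> t)).

(((e -> t) -> t) -> ((e -> e) -> t))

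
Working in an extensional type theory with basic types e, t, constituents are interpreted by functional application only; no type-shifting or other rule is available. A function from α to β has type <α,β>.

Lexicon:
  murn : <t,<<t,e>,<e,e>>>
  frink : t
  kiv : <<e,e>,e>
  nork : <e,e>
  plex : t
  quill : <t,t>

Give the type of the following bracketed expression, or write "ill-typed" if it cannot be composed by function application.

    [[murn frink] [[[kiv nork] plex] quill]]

ill-typed

[murn frink]: functor murn : <t,<<t,e>,<e,e>>>, argument frink : t; result <<t,e>,<e,e>>.
[kiv nork]: functor kiv : <<e,e>,e>, argument nork : <e,e>; result e.
At [[kiv nork] plex]: neither e nor t can take the other as argument; the node is ill-typed.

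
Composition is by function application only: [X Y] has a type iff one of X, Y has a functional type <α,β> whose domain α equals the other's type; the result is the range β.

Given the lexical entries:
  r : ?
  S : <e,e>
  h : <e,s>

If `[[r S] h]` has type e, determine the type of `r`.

<<e,e>,<<e,s>,e>>

[[r S] h] must have type e. The sister h has type <e,s>; that is not a function onto e, so [r S] must be the functor, of type <<e,s>,e>.
[r S] must have type <<e,s>,e>. The sister S has type <e,e>; that is not a function onto <<e,s>,e>, so r must be the functor, of type <<e,e>,<<e,s>,e>>.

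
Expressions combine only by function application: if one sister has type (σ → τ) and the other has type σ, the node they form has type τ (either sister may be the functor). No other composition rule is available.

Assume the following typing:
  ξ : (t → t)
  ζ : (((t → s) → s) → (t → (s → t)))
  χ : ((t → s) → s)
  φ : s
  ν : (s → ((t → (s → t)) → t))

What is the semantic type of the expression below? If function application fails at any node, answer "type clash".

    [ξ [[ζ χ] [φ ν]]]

At [ζ χ], ζ : (((t → s) → s) → (t → (s → t))) takes χ : ((t → s) → s), giving (t → (s → t)).
At [φ ν], ν : (s → ((t → (s → t)) → t)) takes φ : s, giving ((t → (s → t)) → t).
At [[ζ χ] [φ ν]], [φ ν] : ((t → (s → t)) → t) takes [ζ χ] : (t → (s → t)), giving t.
At [ξ [[ζ χ] [φ ν]]], ξ : (t → t) takes [[ζ χ] [φ ν]] : t, giving t.

t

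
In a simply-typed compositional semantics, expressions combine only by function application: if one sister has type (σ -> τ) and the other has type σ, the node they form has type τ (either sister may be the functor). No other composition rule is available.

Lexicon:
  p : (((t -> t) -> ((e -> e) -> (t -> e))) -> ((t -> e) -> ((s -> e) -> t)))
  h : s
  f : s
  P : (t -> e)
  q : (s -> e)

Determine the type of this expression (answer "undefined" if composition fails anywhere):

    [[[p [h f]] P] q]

undefined

[h f]: s with s — neither is a function whose domain matches the other; composition fails here.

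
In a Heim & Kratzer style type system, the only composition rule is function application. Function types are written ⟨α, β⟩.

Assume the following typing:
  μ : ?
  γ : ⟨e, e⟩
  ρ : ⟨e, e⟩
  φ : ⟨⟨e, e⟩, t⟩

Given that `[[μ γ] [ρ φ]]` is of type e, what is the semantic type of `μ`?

For [[μ γ] [ρ φ]] to have type e with [ρ φ] of type t, [μ γ] must be the function: [μ γ] : ⟨t, e⟩.
For [μ γ] to have type ⟨t, e⟩ with γ of type ⟨e, e⟩, μ must be the function: μ : ⟨⟨e, e⟩, ⟨t, e⟩⟩.

⟨⟨e, e⟩, ⟨t, e⟩⟩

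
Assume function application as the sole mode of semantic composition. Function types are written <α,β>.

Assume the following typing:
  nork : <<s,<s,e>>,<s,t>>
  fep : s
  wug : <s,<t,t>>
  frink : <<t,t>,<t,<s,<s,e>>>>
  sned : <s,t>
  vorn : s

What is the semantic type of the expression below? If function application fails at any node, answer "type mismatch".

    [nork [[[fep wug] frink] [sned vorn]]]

<s,t>

[fep wug]: wug is <s,<t,t>>, fep is s; result <t,t>.
[[fep wug] frink]: frink is <<t,t>,<t,<s,<s,e>>>>, [fep wug] is <t,t>; result <t,<s,<s,e>>>.
[sned vorn]: sned is <s,t>, vorn is s; result t.
[[[fep wug] frink] [sned vorn]]: [[fep wug] frink] is <t,<s,<s,e>>>, [sned vorn] is t; result <s,<s,e>>.
[nork [[[fep wug] frink] [sned vorn]]]: nork is <<s,<s,e>>,<s,t>>, [[[fep wug] frink] [sned vorn]] is <s,<s,e>>; result <s,t>.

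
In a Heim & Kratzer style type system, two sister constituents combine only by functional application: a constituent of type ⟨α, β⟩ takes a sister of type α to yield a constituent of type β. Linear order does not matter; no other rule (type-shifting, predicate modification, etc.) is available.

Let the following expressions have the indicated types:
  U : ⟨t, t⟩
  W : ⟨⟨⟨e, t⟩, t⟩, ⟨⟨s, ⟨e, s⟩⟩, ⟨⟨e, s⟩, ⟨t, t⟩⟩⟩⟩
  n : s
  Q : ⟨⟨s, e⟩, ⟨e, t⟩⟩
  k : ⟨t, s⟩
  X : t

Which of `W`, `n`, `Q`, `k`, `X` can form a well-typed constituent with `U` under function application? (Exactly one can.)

W : ⟨⟨⟨e, t⟩, t⟩, ⟨⟨s, ⟨e, s⟩⟩, ⟨⟨e, s⟩, ⟨t, t⟩⟩⟩⟩ — neither side's domain matches the other.
n : s — neither side's domain matches the other.
Q : ⟨⟨s, e⟩, ⟨e, t⟩⟩ — neither side's domain matches the other.
k : ⟨t, s⟩ — neither side's domain matches the other.
X — combines: U : ⟨t, t⟩ takes X : t as argument, giving t.

X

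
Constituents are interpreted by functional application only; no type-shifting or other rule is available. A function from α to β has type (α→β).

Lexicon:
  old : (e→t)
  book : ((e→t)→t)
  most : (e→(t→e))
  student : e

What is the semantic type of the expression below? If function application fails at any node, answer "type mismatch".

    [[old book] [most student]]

e

At [old book], book : ((e→t)→t) takes old : (e→t), giving t.
At [most student], most : (e→(t→e)) takes student : e, giving (t→e).
At [[old book] [most student]], [most student] : (t→e) takes [old book] : t, giving e.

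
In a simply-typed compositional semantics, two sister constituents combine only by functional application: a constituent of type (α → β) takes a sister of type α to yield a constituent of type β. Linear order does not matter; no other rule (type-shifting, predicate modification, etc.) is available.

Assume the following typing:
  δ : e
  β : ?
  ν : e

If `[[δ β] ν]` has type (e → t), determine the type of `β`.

[[δ β] ν] is required to be (e → t). ν : e cannot yield (e → t) as functor, so [δ β] : (e → (e → t)).
[δ β] is required to be (e → (e → t)). δ : e cannot yield (e → (e → t)) as functor, so β : (e → (e → (e → t))).

(e → (e → (e → t)))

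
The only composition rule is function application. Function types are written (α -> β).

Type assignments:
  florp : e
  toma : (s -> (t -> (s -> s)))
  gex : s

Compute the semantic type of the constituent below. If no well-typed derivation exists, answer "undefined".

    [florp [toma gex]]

At [toma gex], toma : (s -> (t -> (s -> s))) takes gex : s, giving (t -> (s -> s)).
[florp [toma gex]]: e with (t -> (s -> s)) — neither is a function whose domain matches the other; composition fails here.

undefined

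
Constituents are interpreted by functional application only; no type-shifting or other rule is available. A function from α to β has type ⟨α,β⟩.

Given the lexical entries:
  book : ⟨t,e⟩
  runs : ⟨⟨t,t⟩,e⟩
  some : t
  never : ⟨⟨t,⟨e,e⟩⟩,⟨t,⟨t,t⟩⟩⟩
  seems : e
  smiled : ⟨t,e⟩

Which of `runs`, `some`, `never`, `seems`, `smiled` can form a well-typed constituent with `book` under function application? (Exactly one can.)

some

runs : ⟨⟨t,t⟩,e⟩ — no; book wants t, and runs wants ⟨t,t⟩.
some — combines: book : ⟨t,e⟩ takes some : t as argument, giving e.
never : ⟨⟨t,⟨e,e⟩⟩,⟨t,⟨t,t⟩⟩⟩ — no; book wants t, and never wants ⟨t,⟨e,e⟩⟩.
seems : e — no; book wants t, and seems wants nothing (atomic).
smiled : ⟨t,e⟩ — no; book wants t, and smiled wants t.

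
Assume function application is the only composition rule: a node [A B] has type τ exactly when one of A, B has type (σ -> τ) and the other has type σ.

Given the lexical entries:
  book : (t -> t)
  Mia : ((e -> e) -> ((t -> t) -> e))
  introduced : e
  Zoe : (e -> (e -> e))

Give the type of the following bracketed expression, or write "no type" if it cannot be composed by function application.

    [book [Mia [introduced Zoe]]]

e

[introduced Zoe]: Zoe is (e -> (e -> e)), introduced is e; result (e -> e).
[Mia [introduced Zoe]]: Mia is ((e -> e) -> ((t -> t) -> e)), [introduced Zoe] is (e -> e); result ((t -> t) -> e).
[book [Mia [introduced Zoe]]]: [Mia [introduced Zoe]] is ((t -> t) -> e), book is (t -> t); result e.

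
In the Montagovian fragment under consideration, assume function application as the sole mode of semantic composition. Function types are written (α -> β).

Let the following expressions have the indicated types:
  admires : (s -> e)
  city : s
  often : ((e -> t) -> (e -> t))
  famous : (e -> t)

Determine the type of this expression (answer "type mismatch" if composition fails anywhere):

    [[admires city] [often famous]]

t

[admires city]: admires is (s -> e), city is s; result e.
[often famous]: often is ((e -> t) -> (e -> t)), famous is (e -> t); result (e -> t).
[[admires city] [often famous]]: [often famous] is (e -> t), [admires city] is e; result t.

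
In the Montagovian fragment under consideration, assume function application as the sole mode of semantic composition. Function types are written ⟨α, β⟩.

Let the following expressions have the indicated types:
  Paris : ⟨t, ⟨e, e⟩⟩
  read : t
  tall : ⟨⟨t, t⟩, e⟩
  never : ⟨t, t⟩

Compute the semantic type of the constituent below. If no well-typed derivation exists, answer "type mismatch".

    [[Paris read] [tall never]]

e

[Paris read]: functor Paris : ⟨t, ⟨e, e⟩⟩, argument read : t; result ⟨e, e⟩.
[tall never]: functor tall : ⟨⟨t, t⟩, e⟩, argument never : ⟨t, t⟩; result e.
[[Paris read] [tall never]]: functor [Paris read] : ⟨e, e⟩, argument [tall never] : e; result e.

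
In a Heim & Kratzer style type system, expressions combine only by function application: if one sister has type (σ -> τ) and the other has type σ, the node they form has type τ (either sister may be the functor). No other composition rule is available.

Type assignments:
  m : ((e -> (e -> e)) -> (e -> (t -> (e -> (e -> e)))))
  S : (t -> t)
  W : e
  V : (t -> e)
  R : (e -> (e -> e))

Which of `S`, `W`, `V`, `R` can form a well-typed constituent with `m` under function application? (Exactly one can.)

R

S : (t -> t) — m needs (e -> (e -> e)); S needs t; neither fits.
W : e — m needs (e -> (e -> e)); W needs nothing (atomic); neither fits.
V : (t -> e) — m needs (e -> (e -> e)); V needs t; neither fits.
R — combines: m : ((e -> (e -> e)) -> (e -> (t -> (e -> (e -> e))))) takes R : (e -> (e -> e)) as argument, giving (e -> (t -> (e -> (e -> e)))).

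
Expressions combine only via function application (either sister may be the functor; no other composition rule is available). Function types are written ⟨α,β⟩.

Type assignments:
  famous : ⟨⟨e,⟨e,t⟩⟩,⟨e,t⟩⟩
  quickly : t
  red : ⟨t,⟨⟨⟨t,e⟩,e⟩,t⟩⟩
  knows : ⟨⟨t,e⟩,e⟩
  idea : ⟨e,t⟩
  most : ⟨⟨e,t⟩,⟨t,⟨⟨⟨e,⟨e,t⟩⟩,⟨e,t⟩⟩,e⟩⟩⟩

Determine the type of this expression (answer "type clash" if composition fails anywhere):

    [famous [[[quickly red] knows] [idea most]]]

e

At [quickly red], red : ⟨t,⟨⟨⟨t,e⟩,e⟩,t⟩⟩ takes quickly : t, giving ⟨⟨⟨t,e⟩,e⟩,t⟩.
At [[quickly red] knows], [quickly red] : ⟨⟨⟨t,e⟩,e⟩,t⟩ takes knows : ⟨⟨t,e⟩,e⟩, giving t.
At [idea most], most : ⟨⟨e,t⟩,⟨t,⟨⟨⟨e,⟨e,t⟩⟩,⟨e,t⟩⟩,e⟩⟩⟩ takes idea : ⟨e,t⟩, giving ⟨t,⟨⟨⟨e,⟨e,t⟩⟩,⟨e,t⟩⟩,e⟩⟩.
At [[[quickly red] knows] [idea most]], [idea most] : ⟨t,⟨⟨⟨e,⟨e,t⟩⟩,⟨e,t⟩⟩,e⟩⟩ takes [[quickly red] knows] : t, giving ⟨⟨⟨e,⟨e,t⟩⟩,⟨e,t⟩⟩,e⟩.
At [famous [[[quickly red] knows] [idea most]]], [[[quickly red] knows] [idea most]] : ⟨⟨⟨e,⟨e,t⟩⟩,⟨e,t⟩⟩,e⟩ takes famous : ⟨⟨e,⟨e,t⟩⟩,⟨e,t⟩⟩, giving e.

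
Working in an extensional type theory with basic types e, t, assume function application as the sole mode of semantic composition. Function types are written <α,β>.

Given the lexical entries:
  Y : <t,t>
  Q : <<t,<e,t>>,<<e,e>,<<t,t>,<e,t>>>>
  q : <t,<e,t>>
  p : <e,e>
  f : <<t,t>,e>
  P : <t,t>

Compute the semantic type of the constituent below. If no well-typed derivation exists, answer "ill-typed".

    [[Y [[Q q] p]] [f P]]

[Q q] — Q of type <<t,<e,t>>,<<e,e>,<<t,t>,<e,t>>>> combines with q of type <t,<e,t>>: type <<e,e>,<<t,t>,<e,t>>>.
[[Q q] p] — [Q q] of type <<e,e>,<<t,t>,<e,t>>> combines with p of type <e,e>: type <<t,t>,<e,t>>.
[Y [[Q q] p]] — [[Q q] p] of type <<t,t>,<e,t>> combines with Y of type <t,t>: type <e,t>.
[f P] — f of type <<t,t>,e> combines with P of type <t,t>: type e.
[[Y [[Q q] p]] [f P]] — [Y [[Q q] p]] of type <e,t> combines with [f P] of type e: type t.

t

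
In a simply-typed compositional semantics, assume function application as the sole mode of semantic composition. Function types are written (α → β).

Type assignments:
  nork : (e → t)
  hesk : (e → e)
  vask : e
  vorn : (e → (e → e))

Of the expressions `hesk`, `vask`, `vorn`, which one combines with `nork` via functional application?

vask

hesk : (e → e) — nork needs e; hesk needs e; neither fits.
vask — combines: nork : (e → t) takes vask : e as argument, giving t.
vorn : (e → (e → e)) — nork needs e; vorn needs e; neither fits.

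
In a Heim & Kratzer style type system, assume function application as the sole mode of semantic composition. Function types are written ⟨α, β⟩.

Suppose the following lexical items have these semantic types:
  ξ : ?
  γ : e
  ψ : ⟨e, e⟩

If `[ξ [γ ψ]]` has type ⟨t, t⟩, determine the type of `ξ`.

At [ξ [γ ψ]] (required: ⟨t, t⟩): [γ ψ] is e, which is not a function with range ⟨t, t⟩; hence ξ is the functor — type ⟨e, ⟨t, t⟩⟩.

⟨e, ⟨t, t⟩⟩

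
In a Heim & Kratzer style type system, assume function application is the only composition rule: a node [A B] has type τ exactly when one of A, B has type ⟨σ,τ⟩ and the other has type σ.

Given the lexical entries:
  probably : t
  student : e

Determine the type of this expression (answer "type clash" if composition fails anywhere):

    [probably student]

type clash

At [probably student]: neither t nor e can take the other as argument; the node is ill-typed.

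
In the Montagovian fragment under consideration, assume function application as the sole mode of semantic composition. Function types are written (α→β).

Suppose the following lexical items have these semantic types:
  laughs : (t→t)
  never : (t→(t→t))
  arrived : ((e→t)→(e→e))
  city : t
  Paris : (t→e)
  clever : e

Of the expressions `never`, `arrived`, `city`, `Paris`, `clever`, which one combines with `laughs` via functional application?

never : (t→(t→t)) — does not combine with laughs.
arrived : ((e→t)→(e→e)) — does not combine with laughs.
city — combines: laughs : (t→t) takes city : t as argument, giving t.
Paris : (t→e) — does not combine with laughs.
clever : e — does not combine with laughs.

city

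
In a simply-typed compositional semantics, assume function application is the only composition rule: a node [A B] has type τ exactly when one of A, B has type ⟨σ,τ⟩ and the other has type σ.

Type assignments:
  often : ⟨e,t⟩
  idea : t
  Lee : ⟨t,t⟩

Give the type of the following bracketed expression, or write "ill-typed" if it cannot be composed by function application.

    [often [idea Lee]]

ill-typed

[idea Lee]: functor Lee : ⟨t,t⟩, argument idea : t; result t.
[often [idea Lee]]: ⟨e,t⟩ and t cannot combine by function application — type clash.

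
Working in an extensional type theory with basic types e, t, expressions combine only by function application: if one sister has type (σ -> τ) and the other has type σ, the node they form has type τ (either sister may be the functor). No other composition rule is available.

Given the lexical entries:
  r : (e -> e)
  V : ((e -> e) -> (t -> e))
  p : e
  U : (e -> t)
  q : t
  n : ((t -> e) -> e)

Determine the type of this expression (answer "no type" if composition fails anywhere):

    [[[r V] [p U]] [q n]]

no type

[r V]: V is ((e -> e) -> (t -> e)), r is (e -> e); result (t -> e).
[p U]: U is (e -> t), p is e; result t.
[[r V] [p U]]: [r V] is (t -> e), [p U] is t; result e.
At [q n]: neither t nor ((t -> e) -> e) can take the other as argument; the node is ill-typed.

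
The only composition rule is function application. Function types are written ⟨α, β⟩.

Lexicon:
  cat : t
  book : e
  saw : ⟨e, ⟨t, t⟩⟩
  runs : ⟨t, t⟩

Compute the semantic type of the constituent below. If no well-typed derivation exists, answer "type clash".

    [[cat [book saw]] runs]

[book saw] — saw of type ⟨e, ⟨t, t⟩⟩ combines with book of type e: type ⟨t, t⟩.
[cat [book saw]] — [book saw] of type ⟨t, t⟩ combines with cat of type t: type t.
[[cat [book saw]] runs] — runs of type ⟨t, t⟩ combines with [cat [book saw]] of type t: type t.

t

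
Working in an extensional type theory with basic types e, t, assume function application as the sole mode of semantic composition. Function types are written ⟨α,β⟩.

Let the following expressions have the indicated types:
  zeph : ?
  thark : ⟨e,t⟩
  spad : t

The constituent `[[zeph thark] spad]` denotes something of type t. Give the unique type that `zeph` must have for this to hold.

At [[zeph thark] spad] (required: t): spad is t, which is not a function with range t; hence [zeph thark] is the functor — type ⟨t,t⟩.
At [zeph thark] (required: ⟨t,t⟩): thark is ⟨e,t⟩, which is not a function with range ⟨t,t⟩; hence zeph is the functor — type ⟨⟨e,t⟩,⟨t,t⟩⟩.

⟨⟨e,t⟩,⟨t,t⟩⟩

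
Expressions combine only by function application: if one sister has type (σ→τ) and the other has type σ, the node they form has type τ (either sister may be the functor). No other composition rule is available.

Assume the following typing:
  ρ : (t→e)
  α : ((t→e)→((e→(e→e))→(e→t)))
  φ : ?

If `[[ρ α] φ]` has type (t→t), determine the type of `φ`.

[[ρ α] φ] is required to be (t→t). [ρ α] : ((e→(e→e))→(e→t)) cannot yield (t→t) as functor, so φ : (((e→(e→e))→(e→t))→(t→t)).

(((e→(e→e))→(e→t))→(t→t))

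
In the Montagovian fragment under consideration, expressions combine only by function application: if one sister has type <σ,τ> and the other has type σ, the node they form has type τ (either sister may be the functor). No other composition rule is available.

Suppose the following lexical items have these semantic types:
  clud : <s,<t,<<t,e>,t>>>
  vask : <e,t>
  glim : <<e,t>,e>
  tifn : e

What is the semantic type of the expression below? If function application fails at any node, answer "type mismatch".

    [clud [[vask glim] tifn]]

[vask glim]: <<e,t>,e> applied to <e,t> yields e.
At [[vask glim] tifn]: neither e nor e can take the other as argument; the node is ill-typed.

type mismatch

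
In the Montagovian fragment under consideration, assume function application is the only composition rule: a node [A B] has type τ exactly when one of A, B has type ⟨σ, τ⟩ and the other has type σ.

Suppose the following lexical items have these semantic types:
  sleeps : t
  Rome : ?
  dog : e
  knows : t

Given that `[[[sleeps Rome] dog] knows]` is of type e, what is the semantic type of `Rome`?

⟨t, ⟨e, ⟨t, e⟩⟩⟩

For [[[sleeps Rome] dog] knows] to have type e with knows of type t, [[sleeps Rome] dog] must be the function: [[sleeps Rome] dog] : ⟨t, e⟩.
For [[sleeps Rome] dog] to have type ⟨t, e⟩ with dog of type e, [sleeps Rome] must be the function: [sleeps Rome] : ⟨e, ⟨t, e⟩⟩.
For [sleeps Rome] to have type ⟨e, ⟨t, e⟩⟩ with sleeps of type t, Rome must be the function: Rome : ⟨t, ⟨e, ⟨t, e⟩⟩⟩.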